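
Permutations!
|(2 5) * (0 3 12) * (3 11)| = |(0 11 3 12)(2 5)| = 4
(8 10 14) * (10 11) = [0, 1, 2, 3, 4, 5, 6, 7, 11, 9, 14, 10, 12, 13, 8] = (8 11 10 14)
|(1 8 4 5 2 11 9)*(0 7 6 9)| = |(0 7 6 9 1 8 4 5 2 11)| = 10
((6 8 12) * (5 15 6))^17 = (5 6 12 15 8) = [0, 1, 2, 3, 4, 6, 12, 7, 5, 9, 10, 11, 15, 13, 14, 8]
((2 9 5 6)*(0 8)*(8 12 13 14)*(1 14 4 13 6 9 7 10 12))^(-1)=(0 8 14 1)(2 6 12 10 7)(4 13)(5 9)=[8, 0, 6, 3, 13, 9, 12, 2, 14, 5, 7, 11, 10, 4, 1]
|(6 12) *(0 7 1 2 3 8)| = 6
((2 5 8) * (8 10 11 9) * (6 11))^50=(2 5 10 6 11 9 8)=[0, 1, 5, 3, 4, 10, 11, 7, 2, 8, 6, 9]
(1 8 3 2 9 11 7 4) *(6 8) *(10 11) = (1 6 8 3 2 9 10 11 7 4) = [0, 6, 9, 2, 1, 5, 8, 4, 3, 10, 11, 7]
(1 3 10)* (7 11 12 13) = (1 3 10)(7 11 12 13) = [0, 3, 2, 10, 4, 5, 6, 11, 8, 9, 1, 12, 13, 7]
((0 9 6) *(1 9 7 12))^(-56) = (0 9 12)(1 7 6) = [9, 7, 2, 3, 4, 5, 1, 6, 8, 12, 10, 11, 0]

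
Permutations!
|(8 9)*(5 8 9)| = |(9)(5 8)| = 2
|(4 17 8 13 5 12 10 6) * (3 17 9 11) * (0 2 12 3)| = |(0 2 12 10 6 4 9 11)(3 17 8 13 5)| = 40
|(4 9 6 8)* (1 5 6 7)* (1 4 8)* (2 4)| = 12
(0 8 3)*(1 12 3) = (0 8 1 12 3) = [8, 12, 2, 0, 4, 5, 6, 7, 1, 9, 10, 11, 3]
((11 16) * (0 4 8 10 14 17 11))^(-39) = (0 4 8 10 14 17 11 16) = [4, 1, 2, 3, 8, 5, 6, 7, 10, 9, 14, 16, 12, 13, 17, 15, 0, 11]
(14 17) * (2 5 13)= (2 5 13)(14 17)= [0, 1, 5, 3, 4, 13, 6, 7, 8, 9, 10, 11, 12, 2, 17, 15, 16, 14]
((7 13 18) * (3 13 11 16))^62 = (3 18 11)(7 16 13) = [0, 1, 2, 18, 4, 5, 6, 16, 8, 9, 10, 3, 12, 7, 14, 15, 13, 17, 11]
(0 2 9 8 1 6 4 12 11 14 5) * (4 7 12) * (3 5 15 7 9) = (0 2 3 5)(1 6 9 8)(7 12 11 14 15) = [2, 6, 3, 5, 4, 0, 9, 12, 1, 8, 10, 14, 11, 13, 15, 7]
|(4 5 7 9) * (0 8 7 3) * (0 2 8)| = 7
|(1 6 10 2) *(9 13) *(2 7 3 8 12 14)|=18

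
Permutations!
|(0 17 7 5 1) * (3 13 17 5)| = 12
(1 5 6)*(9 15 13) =(1 5 6)(9 15 13) =[0, 5, 2, 3, 4, 6, 1, 7, 8, 15, 10, 11, 12, 9, 14, 13]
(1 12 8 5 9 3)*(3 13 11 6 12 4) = [0, 4, 2, 1, 3, 9, 12, 7, 5, 13, 10, 6, 8, 11] = (1 4 3)(5 9 13 11 6 12 8)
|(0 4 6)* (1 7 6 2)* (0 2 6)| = 6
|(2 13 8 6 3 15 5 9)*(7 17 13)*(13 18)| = |(2 7 17 18 13 8 6 3 15 5 9)| = 11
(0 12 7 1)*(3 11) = (0 12 7 1)(3 11) = [12, 0, 2, 11, 4, 5, 6, 1, 8, 9, 10, 3, 7]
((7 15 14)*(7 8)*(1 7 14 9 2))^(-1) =(1 2 9 15 7)(8 14) =[0, 2, 9, 3, 4, 5, 6, 1, 14, 15, 10, 11, 12, 13, 8, 7]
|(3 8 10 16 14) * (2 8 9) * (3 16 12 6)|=14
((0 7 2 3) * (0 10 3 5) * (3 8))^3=[5, 1, 7, 3, 4, 2, 6, 0, 8, 9, 10]=(10)(0 5 2 7)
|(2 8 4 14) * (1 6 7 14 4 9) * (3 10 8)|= 9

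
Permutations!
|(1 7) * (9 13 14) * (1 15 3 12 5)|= |(1 7 15 3 12 5)(9 13 14)|= 6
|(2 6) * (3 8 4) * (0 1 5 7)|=|(0 1 5 7)(2 6)(3 8 4)|=12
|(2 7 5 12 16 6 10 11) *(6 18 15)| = 10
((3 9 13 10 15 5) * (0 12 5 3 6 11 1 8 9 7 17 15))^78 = (0 13 8 11 5)(1 6 12 10 9)(3 17)(7 15) = [13, 6, 2, 17, 4, 0, 12, 15, 11, 1, 9, 5, 10, 8, 14, 7, 16, 3]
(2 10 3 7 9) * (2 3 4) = (2 10 4)(3 7 9) = [0, 1, 10, 7, 2, 5, 6, 9, 8, 3, 4]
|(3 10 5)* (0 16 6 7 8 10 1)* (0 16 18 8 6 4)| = |(0 18 8 10 5 3 1 16 4)(6 7)| = 18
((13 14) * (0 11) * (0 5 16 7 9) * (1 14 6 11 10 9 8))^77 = [9, 5, 2, 3, 4, 14, 8, 6, 11, 10, 0, 1, 12, 7, 16, 15, 13] = (0 9 10)(1 5 14 16 13 7 6 8 11)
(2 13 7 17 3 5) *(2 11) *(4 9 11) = (2 13 7 17 3 5 4 9 11) = [0, 1, 13, 5, 9, 4, 6, 17, 8, 11, 10, 2, 12, 7, 14, 15, 16, 3]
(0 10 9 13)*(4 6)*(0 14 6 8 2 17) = [10, 1, 17, 3, 8, 5, 4, 7, 2, 13, 9, 11, 12, 14, 6, 15, 16, 0] = (0 10 9 13 14 6 4 8 2 17)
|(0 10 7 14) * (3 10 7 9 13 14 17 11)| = 9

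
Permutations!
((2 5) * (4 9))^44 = (9) = [0, 1, 2, 3, 4, 5, 6, 7, 8, 9]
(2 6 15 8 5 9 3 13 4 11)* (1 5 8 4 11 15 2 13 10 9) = (1 5)(2 6)(3 10 9)(4 15)(11 13) = [0, 5, 6, 10, 15, 1, 2, 7, 8, 3, 9, 13, 12, 11, 14, 4]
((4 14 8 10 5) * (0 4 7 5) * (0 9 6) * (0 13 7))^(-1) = (0 5 7 13 6 9 10 8 14 4) = [5, 1, 2, 3, 0, 7, 9, 13, 14, 10, 8, 11, 12, 6, 4]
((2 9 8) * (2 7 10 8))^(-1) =[0, 1, 9, 3, 4, 5, 6, 8, 10, 2, 7] =(2 9)(7 8 10)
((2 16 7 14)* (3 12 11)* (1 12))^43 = (1 3 11 12)(2 14 7 16) = [0, 3, 14, 11, 4, 5, 6, 16, 8, 9, 10, 12, 1, 13, 7, 15, 2]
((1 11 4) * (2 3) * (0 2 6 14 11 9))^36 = (14) = [0, 1, 2, 3, 4, 5, 6, 7, 8, 9, 10, 11, 12, 13, 14]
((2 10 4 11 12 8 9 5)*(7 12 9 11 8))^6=(12)(2 5 9 11 8 4 10)=[0, 1, 5, 3, 10, 9, 6, 7, 4, 11, 2, 8, 12]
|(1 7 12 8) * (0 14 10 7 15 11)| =9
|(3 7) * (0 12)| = |(0 12)(3 7)| = 2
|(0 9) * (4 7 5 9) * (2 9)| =6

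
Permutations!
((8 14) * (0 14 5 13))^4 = (0 13 5 8 14) = [13, 1, 2, 3, 4, 8, 6, 7, 14, 9, 10, 11, 12, 5, 0]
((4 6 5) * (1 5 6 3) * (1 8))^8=(1 3 5 8 4)=[0, 3, 2, 5, 1, 8, 6, 7, 4]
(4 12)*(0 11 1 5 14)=(0 11 1 5 14)(4 12)=[11, 5, 2, 3, 12, 14, 6, 7, 8, 9, 10, 1, 4, 13, 0]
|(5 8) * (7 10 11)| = 6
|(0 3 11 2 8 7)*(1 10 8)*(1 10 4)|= 14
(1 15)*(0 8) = [8, 15, 2, 3, 4, 5, 6, 7, 0, 9, 10, 11, 12, 13, 14, 1] = (0 8)(1 15)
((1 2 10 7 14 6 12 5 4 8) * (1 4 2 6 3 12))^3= (1 6)(2 14 5 7 12 10 3)(4 8)= [0, 6, 14, 2, 8, 7, 1, 12, 4, 9, 3, 11, 10, 13, 5]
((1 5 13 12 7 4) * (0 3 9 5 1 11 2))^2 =(0 9 13 7 11)(2 3 5 12 4) =[9, 1, 3, 5, 2, 12, 6, 11, 8, 13, 10, 0, 4, 7]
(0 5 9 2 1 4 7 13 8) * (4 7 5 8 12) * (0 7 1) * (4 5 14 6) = [8, 1, 0, 3, 14, 9, 4, 13, 7, 2, 10, 11, 5, 12, 6] = (0 8 7 13 12 5 9 2)(4 14 6)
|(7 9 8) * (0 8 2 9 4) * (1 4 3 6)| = 14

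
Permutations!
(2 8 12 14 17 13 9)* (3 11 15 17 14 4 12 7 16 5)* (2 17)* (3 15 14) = (2 8 7 16 5 15)(3 11 14)(4 12)(9 17 13) = [0, 1, 8, 11, 12, 15, 6, 16, 7, 17, 10, 14, 4, 9, 3, 2, 5, 13]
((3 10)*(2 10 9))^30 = (2 3)(9 10) = [0, 1, 3, 2, 4, 5, 6, 7, 8, 10, 9]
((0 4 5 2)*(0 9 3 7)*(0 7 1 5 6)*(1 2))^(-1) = (0 6 4)(1 5)(2 3 9) = [6, 5, 3, 9, 0, 1, 4, 7, 8, 2]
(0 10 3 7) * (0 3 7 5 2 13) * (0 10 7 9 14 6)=(0 7 3 5 2 13 10 9 14 6)=[7, 1, 13, 5, 4, 2, 0, 3, 8, 14, 9, 11, 12, 10, 6]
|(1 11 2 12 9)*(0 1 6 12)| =|(0 1 11 2)(6 12 9)| =12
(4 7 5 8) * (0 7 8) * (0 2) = (0 7 5 2)(4 8) = [7, 1, 0, 3, 8, 2, 6, 5, 4]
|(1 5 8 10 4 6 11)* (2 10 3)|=|(1 5 8 3 2 10 4 6 11)|=9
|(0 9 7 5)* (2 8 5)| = 6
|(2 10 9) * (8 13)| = |(2 10 9)(8 13)| = 6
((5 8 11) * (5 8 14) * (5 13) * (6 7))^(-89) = (5 14 13)(6 7)(8 11) = [0, 1, 2, 3, 4, 14, 7, 6, 11, 9, 10, 8, 12, 5, 13]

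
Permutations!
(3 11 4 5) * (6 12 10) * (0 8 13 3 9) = (0 8 13 3 11 4 5 9)(6 12 10) = [8, 1, 2, 11, 5, 9, 12, 7, 13, 0, 6, 4, 10, 3]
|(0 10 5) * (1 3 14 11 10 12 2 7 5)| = 5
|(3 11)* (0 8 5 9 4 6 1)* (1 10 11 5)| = |(0 8 1)(3 5 9 4 6 10 11)| = 21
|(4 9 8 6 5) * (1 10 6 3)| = |(1 10 6 5 4 9 8 3)| = 8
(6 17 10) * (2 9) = [0, 1, 9, 3, 4, 5, 17, 7, 8, 2, 6, 11, 12, 13, 14, 15, 16, 10] = (2 9)(6 17 10)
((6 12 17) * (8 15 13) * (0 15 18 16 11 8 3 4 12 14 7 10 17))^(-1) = (0 12 4 3 13 15)(6 17 10 7 14)(8 11 16 18) = [12, 1, 2, 13, 3, 5, 17, 14, 11, 9, 7, 16, 4, 15, 6, 0, 18, 10, 8]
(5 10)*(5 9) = (5 10 9) = [0, 1, 2, 3, 4, 10, 6, 7, 8, 5, 9]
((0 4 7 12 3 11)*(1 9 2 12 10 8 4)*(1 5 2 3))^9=(0 5 2 12 1 9 3 11)(4 7 10 8)=[5, 9, 12, 11, 7, 2, 6, 10, 4, 3, 8, 0, 1]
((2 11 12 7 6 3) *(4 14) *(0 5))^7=(0 5)(2 11 12 7 6 3)(4 14)=[5, 1, 11, 2, 14, 0, 3, 6, 8, 9, 10, 12, 7, 13, 4]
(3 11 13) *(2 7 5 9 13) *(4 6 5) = (2 7 4 6 5 9 13 3 11) = [0, 1, 7, 11, 6, 9, 5, 4, 8, 13, 10, 2, 12, 3]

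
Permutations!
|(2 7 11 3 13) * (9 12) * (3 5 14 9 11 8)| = 5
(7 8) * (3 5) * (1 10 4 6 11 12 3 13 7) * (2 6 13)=(1 10 4 13 7 8)(2 6 11 12 3 5)=[0, 10, 6, 5, 13, 2, 11, 8, 1, 9, 4, 12, 3, 7]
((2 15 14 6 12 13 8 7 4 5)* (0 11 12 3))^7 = [5, 1, 12, 4, 0, 11, 7, 3, 6, 9, 10, 2, 15, 14, 8, 13] = (0 5 11 2 12 15 13 14 8 6 7 3 4)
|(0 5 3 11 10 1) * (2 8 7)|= |(0 5 3 11 10 1)(2 8 7)|= 6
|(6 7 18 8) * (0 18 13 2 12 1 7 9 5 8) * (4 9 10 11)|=|(0 18)(1 7 13 2 12)(4 9 5 8 6 10 11)|=70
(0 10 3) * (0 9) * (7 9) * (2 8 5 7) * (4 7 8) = [10, 1, 4, 2, 7, 8, 6, 9, 5, 0, 3] = (0 10 3 2 4 7 9)(5 8)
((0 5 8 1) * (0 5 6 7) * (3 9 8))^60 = (9) = [0, 1, 2, 3, 4, 5, 6, 7, 8, 9]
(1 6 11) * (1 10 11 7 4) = (1 6 7 4)(10 11) = [0, 6, 2, 3, 1, 5, 7, 4, 8, 9, 11, 10]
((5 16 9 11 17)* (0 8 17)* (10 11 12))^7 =(0 10 9 5 8 11 12 16 17) =[10, 1, 2, 3, 4, 8, 6, 7, 11, 5, 9, 12, 16, 13, 14, 15, 17, 0]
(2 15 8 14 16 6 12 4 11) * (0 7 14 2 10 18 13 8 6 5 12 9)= (0 7 14 16 5 12 4 11 10 18 13 8 2 15 6 9)= [7, 1, 15, 3, 11, 12, 9, 14, 2, 0, 18, 10, 4, 8, 16, 6, 5, 17, 13]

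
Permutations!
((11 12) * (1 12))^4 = [0, 12, 2, 3, 4, 5, 6, 7, 8, 9, 10, 1, 11] = (1 12 11)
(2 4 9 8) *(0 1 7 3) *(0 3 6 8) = (0 1 7 6 8 2 4 9) = [1, 7, 4, 3, 9, 5, 8, 6, 2, 0]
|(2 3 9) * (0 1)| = |(0 1)(2 3 9)| = 6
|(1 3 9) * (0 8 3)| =|(0 8 3 9 1)| =5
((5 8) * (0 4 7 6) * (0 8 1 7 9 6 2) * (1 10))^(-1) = [2, 10, 7, 3, 0, 8, 9, 1, 6, 4, 5] = (0 2 7 1 10 5 8 6 9 4)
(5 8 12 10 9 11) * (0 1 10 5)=(0 1 10 9 11)(5 8 12)=[1, 10, 2, 3, 4, 8, 6, 7, 12, 11, 9, 0, 5]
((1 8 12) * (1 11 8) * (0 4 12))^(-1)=[8, 1, 2, 3, 0, 5, 6, 7, 11, 9, 10, 12, 4]=(0 8 11 12 4)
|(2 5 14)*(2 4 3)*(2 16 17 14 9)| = |(2 5 9)(3 16 17 14 4)| = 15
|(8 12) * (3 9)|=|(3 9)(8 12)|=2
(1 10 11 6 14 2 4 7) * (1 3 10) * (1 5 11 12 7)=(1 5 11 6 14 2 4)(3 10 12 7)=[0, 5, 4, 10, 1, 11, 14, 3, 8, 9, 12, 6, 7, 13, 2]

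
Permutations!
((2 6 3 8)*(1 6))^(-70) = [0, 1, 2, 3, 4, 5, 6, 7, 8] = (8)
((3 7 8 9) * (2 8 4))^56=(2 9 7)(3 4 8)=[0, 1, 9, 4, 8, 5, 6, 2, 3, 7]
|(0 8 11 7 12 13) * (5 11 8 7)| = |(0 7 12 13)(5 11)| = 4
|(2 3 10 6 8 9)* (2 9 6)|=6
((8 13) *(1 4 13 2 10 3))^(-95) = (1 8 3 13 10 4 2) = [0, 8, 1, 13, 2, 5, 6, 7, 3, 9, 4, 11, 12, 10]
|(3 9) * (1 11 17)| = 6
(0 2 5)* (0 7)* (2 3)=[3, 1, 5, 2, 4, 7, 6, 0]=(0 3 2 5 7)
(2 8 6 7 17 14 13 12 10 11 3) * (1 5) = [0, 5, 8, 2, 4, 1, 7, 17, 6, 9, 11, 3, 10, 12, 13, 15, 16, 14] = (1 5)(2 8 6 7 17 14 13 12 10 11 3)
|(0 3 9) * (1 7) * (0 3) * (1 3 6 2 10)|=|(1 7 3 9 6 2 10)|=7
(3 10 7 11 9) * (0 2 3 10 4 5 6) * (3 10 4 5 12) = (0 2 10 7 11 9 4 12 3 5 6) = [2, 1, 10, 5, 12, 6, 0, 11, 8, 4, 7, 9, 3]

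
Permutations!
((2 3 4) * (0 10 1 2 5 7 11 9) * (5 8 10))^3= (0 11 5 9 7)(1 4)(2 8)(3 10)= [11, 4, 8, 10, 1, 9, 6, 0, 2, 7, 3, 5]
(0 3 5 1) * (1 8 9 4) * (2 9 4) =[3, 0, 9, 5, 1, 8, 6, 7, 4, 2] =(0 3 5 8 4 1)(2 9)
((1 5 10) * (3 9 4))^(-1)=[0, 10, 2, 4, 9, 1, 6, 7, 8, 3, 5]=(1 10 5)(3 4 9)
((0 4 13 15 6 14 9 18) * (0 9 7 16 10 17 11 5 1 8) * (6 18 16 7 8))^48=(0 15 16 11 6)(1 8 13 9 17)(4 18 10 5 14)=[15, 8, 2, 3, 18, 14, 0, 7, 13, 17, 5, 6, 12, 9, 4, 16, 11, 1, 10]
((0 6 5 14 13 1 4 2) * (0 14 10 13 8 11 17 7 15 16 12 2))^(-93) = (0 1 10 6 4 13 5)(2 15 11)(7 8 12)(14 16 17) = [1, 10, 15, 3, 13, 0, 4, 8, 12, 9, 6, 2, 7, 5, 16, 11, 17, 14]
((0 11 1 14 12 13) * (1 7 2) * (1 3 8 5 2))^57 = (0 11 7 1 14 12 13)(2 3 8 5) = [11, 14, 3, 8, 4, 2, 6, 1, 5, 9, 10, 7, 13, 0, 12]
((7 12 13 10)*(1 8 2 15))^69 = (1 8 2 15)(7 12 13 10) = [0, 8, 15, 3, 4, 5, 6, 12, 2, 9, 7, 11, 13, 10, 14, 1]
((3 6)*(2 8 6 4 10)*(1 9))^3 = (1 9)(2 3)(4 8)(6 10) = [0, 9, 3, 2, 8, 5, 10, 7, 4, 1, 6]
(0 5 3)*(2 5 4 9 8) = (0 4 9 8 2 5 3) = [4, 1, 5, 0, 9, 3, 6, 7, 2, 8]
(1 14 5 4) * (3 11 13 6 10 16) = (1 14 5 4)(3 11 13 6 10 16) = [0, 14, 2, 11, 1, 4, 10, 7, 8, 9, 16, 13, 12, 6, 5, 15, 3]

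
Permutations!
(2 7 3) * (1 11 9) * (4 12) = (1 11 9)(2 7 3)(4 12) = [0, 11, 7, 2, 12, 5, 6, 3, 8, 1, 10, 9, 4]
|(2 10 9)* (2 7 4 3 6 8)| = |(2 10 9 7 4 3 6 8)| = 8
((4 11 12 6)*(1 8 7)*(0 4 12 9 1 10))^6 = (12)(0 7 1 11)(4 10 8 9) = [7, 11, 2, 3, 10, 5, 6, 1, 9, 4, 8, 0, 12]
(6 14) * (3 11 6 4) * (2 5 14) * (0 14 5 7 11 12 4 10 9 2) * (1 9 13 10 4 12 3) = (0 14 4 1 9 2 7 11 6)(10 13) = [14, 9, 7, 3, 1, 5, 0, 11, 8, 2, 13, 6, 12, 10, 4]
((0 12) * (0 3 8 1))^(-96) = (0 1 8 3 12) = [1, 8, 2, 12, 4, 5, 6, 7, 3, 9, 10, 11, 0]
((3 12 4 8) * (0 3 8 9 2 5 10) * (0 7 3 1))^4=(2 3)(4 10)(5 12)(7 9)=[0, 1, 3, 2, 10, 12, 6, 9, 8, 7, 4, 11, 5]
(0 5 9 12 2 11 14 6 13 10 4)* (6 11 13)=(0 5 9 12 2 13 10 4)(11 14)=[5, 1, 13, 3, 0, 9, 6, 7, 8, 12, 4, 14, 2, 10, 11]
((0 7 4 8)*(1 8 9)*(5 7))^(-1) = (0 8 1 9 4 7 5) = [8, 9, 2, 3, 7, 0, 6, 5, 1, 4]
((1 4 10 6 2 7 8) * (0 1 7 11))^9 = (0 4 6 11 1 10 2)(7 8) = [4, 10, 0, 3, 6, 5, 11, 8, 7, 9, 2, 1]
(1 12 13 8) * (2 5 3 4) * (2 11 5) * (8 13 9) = [0, 12, 2, 4, 11, 3, 6, 7, 1, 8, 10, 5, 9, 13] = (13)(1 12 9 8)(3 4 11 5)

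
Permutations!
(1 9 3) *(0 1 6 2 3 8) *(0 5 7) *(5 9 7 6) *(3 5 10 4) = (0 1 7)(2 5 6)(3 10 4)(8 9) = [1, 7, 5, 10, 3, 6, 2, 0, 9, 8, 4]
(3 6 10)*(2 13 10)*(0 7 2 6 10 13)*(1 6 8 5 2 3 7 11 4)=(13)(0 11 4 1 6 8 5 2)(3 10 7)=[11, 6, 0, 10, 1, 2, 8, 3, 5, 9, 7, 4, 12, 13]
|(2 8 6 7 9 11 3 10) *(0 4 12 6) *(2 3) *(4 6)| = |(0 6 7 9 11 2 8)(3 10)(4 12)| = 14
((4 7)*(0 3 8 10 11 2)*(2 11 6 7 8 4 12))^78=(0 7 8)(2 6 4)(3 12 10)=[7, 1, 6, 12, 2, 5, 4, 8, 0, 9, 3, 11, 10]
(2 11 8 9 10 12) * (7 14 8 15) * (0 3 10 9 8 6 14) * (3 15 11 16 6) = (0 15 7)(2 16 6 14 3 10 12) = [15, 1, 16, 10, 4, 5, 14, 0, 8, 9, 12, 11, 2, 13, 3, 7, 6]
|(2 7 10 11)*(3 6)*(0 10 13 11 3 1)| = |(0 10 3 6 1)(2 7 13 11)| = 20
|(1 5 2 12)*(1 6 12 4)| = 4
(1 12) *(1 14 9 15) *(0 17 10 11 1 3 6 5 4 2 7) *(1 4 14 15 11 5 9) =(0 17 10 5 14 1 12 15 3 6 9 11 4 2 7) =[17, 12, 7, 6, 2, 14, 9, 0, 8, 11, 5, 4, 15, 13, 1, 3, 16, 10]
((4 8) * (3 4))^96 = (8) = [0, 1, 2, 3, 4, 5, 6, 7, 8]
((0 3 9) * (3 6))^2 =[3, 1, 2, 0, 4, 5, 9, 7, 8, 6] =(0 3)(6 9)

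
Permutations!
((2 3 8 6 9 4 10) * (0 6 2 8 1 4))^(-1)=(0 9 6)(1 3 2 8 10 4)=[9, 3, 8, 2, 1, 5, 0, 7, 10, 6, 4]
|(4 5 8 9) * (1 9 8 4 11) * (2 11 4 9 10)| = 12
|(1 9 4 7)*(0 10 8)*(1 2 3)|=|(0 10 8)(1 9 4 7 2 3)|=6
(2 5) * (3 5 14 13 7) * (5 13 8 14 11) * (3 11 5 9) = (2 5)(3 13 7 11 9)(8 14) = [0, 1, 5, 13, 4, 2, 6, 11, 14, 3, 10, 9, 12, 7, 8]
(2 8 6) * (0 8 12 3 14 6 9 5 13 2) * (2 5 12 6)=(0 8 9 12 3 14 2 6)(5 13)=[8, 1, 6, 14, 4, 13, 0, 7, 9, 12, 10, 11, 3, 5, 2]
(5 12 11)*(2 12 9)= (2 12 11 5 9)= [0, 1, 12, 3, 4, 9, 6, 7, 8, 2, 10, 5, 11]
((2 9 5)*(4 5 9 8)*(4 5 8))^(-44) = [0, 1, 2, 3, 4, 5, 6, 7, 8, 9] = (9)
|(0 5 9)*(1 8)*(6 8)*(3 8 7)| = |(0 5 9)(1 6 7 3 8)| = 15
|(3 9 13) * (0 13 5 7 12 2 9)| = 15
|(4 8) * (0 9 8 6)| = 5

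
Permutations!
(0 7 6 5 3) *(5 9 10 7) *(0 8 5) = (3 8 5)(6 9 10 7) = [0, 1, 2, 8, 4, 3, 9, 6, 5, 10, 7]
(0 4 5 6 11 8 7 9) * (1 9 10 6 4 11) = [11, 9, 2, 3, 5, 4, 1, 10, 7, 0, 6, 8] = (0 11 8 7 10 6 1 9)(4 5)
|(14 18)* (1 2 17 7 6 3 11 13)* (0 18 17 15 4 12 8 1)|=18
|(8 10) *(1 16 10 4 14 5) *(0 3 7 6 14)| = 11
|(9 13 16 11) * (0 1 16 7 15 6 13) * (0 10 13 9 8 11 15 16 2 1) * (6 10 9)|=10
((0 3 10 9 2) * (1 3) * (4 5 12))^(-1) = [2, 0, 9, 1, 12, 4, 6, 7, 8, 10, 3, 11, 5] = (0 2 9 10 3 1)(4 12 5)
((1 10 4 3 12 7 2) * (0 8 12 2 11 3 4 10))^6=(0 2 11 12)(1 3 7 8)=[2, 3, 11, 7, 4, 5, 6, 8, 1, 9, 10, 12, 0]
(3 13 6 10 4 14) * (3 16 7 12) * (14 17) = (3 13 6 10 4 17 14 16 7 12) = [0, 1, 2, 13, 17, 5, 10, 12, 8, 9, 4, 11, 3, 6, 16, 15, 7, 14]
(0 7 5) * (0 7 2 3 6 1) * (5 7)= [2, 0, 3, 6, 4, 5, 1, 7]= (7)(0 2 3 6 1)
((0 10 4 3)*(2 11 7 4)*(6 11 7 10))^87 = (0 3 4 7 2 10 11 6) = [3, 1, 10, 4, 7, 5, 0, 2, 8, 9, 11, 6]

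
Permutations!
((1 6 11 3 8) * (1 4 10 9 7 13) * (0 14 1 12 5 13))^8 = [10, 7, 2, 1, 11, 12, 0, 4, 6, 8, 3, 14, 13, 5, 9] = (0 10 3 1 7 4 11 14 9 8 6)(5 12 13)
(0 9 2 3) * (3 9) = (0 3)(2 9) = [3, 1, 9, 0, 4, 5, 6, 7, 8, 2]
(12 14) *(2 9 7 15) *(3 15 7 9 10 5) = (2 10 5 3 15)(12 14) = [0, 1, 10, 15, 4, 3, 6, 7, 8, 9, 5, 11, 14, 13, 12, 2]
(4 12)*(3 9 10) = [0, 1, 2, 9, 12, 5, 6, 7, 8, 10, 3, 11, 4] = (3 9 10)(4 12)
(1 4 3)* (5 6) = (1 4 3)(5 6) = [0, 4, 2, 1, 3, 6, 5]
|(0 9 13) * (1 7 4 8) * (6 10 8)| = 6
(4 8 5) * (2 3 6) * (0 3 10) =[3, 1, 10, 6, 8, 4, 2, 7, 5, 9, 0] =(0 3 6 2 10)(4 8 5)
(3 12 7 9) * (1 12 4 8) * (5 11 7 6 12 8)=(1 8)(3 4 5 11 7 9)(6 12)=[0, 8, 2, 4, 5, 11, 12, 9, 1, 3, 10, 7, 6]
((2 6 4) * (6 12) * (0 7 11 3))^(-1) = [3, 1, 4, 11, 6, 5, 12, 0, 8, 9, 10, 7, 2] = (0 3 11 7)(2 4 6 12)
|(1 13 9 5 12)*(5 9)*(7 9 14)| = 12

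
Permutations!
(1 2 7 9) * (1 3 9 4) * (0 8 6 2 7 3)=(0 8 6 2 3 9)(1 7 4)=[8, 7, 3, 9, 1, 5, 2, 4, 6, 0]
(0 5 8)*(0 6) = (0 5 8 6) = [5, 1, 2, 3, 4, 8, 0, 7, 6]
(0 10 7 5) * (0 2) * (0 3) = (0 10 7 5 2 3) = [10, 1, 3, 0, 4, 2, 6, 5, 8, 9, 7]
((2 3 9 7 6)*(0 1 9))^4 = (0 6 1 2 9 3 7) = [6, 2, 9, 7, 4, 5, 1, 0, 8, 3]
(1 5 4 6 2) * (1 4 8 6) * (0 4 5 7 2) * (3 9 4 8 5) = (0 8 6)(1 7 2 3 9 4) = [8, 7, 3, 9, 1, 5, 0, 2, 6, 4]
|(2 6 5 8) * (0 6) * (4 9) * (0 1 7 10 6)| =|(1 7 10 6 5 8 2)(4 9)| =14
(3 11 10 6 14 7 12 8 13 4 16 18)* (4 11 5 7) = (3 5 7 12 8 13 11 10 6 14 4 16 18) = [0, 1, 2, 5, 16, 7, 14, 12, 13, 9, 6, 10, 8, 11, 4, 15, 18, 17, 3]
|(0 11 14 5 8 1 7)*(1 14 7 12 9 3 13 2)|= |(0 11 7)(1 12 9 3 13 2)(5 8 14)|= 6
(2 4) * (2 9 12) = (2 4 9 12) = [0, 1, 4, 3, 9, 5, 6, 7, 8, 12, 10, 11, 2]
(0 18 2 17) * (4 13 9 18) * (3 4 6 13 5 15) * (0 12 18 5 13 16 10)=(0 6 16 10)(2 17 12 18)(3 4 13 9 5 15)=[6, 1, 17, 4, 13, 15, 16, 7, 8, 5, 0, 11, 18, 9, 14, 3, 10, 12, 2]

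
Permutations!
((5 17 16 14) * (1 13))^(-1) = (1 13)(5 14 16 17) = [0, 13, 2, 3, 4, 14, 6, 7, 8, 9, 10, 11, 12, 1, 16, 15, 17, 5]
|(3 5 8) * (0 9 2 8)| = 6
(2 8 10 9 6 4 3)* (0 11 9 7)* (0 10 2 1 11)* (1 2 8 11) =(2 11 9 6 4 3)(7 10) =[0, 1, 11, 2, 3, 5, 4, 10, 8, 6, 7, 9]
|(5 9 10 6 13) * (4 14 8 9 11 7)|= |(4 14 8 9 10 6 13 5 11 7)|= 10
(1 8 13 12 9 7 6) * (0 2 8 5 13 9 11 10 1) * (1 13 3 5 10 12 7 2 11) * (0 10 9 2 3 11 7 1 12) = [7, 9, 8, 5, 4, 11, 10, 6, 2, 3, 13, 0, 12, 1] = (0 7 6 10 13 1 9 3 5 11)(2 8)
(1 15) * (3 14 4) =(1 15)(3 14 4) =[0, 15, 2, 14, 3, 5, 6, 7, 8, 9, 10, 11, 12, 13, 4, 1]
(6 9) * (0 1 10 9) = [1, 10, 2, 3, 4, 5, 0, 7, 8, 6, 9] = (0 1 10 9 6)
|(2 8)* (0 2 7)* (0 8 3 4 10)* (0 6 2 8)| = 15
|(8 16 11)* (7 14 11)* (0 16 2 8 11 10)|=10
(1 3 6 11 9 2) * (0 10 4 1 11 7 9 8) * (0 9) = (0 10 4 1 3 6 7)(2 11 8 9) = [10, 3, 11, 6, 1, 5, 7, 0, 9, 2, 4, 8]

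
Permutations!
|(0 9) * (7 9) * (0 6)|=4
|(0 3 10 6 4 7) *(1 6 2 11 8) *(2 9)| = |(0 3 10 9 2 11 8 1 6 4 7)| = 11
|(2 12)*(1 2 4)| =4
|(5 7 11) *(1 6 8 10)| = 12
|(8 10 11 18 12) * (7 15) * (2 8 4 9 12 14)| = |(2 8 10 11 18 14)(4 9 12)(7 15)| = 6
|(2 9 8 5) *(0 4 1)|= 12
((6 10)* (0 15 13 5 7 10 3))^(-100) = [7, 1, 2, 5, 4, 3, 13, 0, 8, 9, 15, 11, 12, 6, 14, 10] = (0 7)(3 5)(6 13)(10 15)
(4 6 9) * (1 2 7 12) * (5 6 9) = (1 2 7 12)(4 9)(5 6) = [0, 2, 7, 3, 9, 6, 5, 12, 8, 4, 10, 11, 1]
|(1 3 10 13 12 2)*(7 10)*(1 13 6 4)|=6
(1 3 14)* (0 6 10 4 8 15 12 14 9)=(0 6 10 4 8 15 12 14 1 3 9)=[6, 3, 2, 9, 8, 5, 10, 7, 15, 0, 4, 11, 14, 13, 1, 12]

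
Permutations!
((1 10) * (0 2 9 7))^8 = [0, 1, 2, 3, 4, 5, 6, 7, 8, 9, 10] = (10)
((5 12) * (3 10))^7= (3 10)(5 12)= [0, 1, 2, 10, 4, 12, 6, 7, 8, 9, 3, 11, 5]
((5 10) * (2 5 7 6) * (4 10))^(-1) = (2 6 7 10 4 5) = [0, 1, 6, 3, 5, 2, 7, 10, 8, 9, 4]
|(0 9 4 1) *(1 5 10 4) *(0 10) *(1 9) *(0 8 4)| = 3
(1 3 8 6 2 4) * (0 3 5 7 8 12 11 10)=[3, 5, 4, 12, 1, 7, 2, 8, 6, 9, 0, 10, 11]=(0 3 12 11 10)(1 5 7 8 6 2 4)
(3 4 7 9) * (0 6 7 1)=(0 6 7 9 3 4 1)=[6, 0, 2, 4, 1, 5, 7, 9, 8, 3]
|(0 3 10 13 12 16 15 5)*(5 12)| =|(0 3 10 13 5)(12 16 15)| =15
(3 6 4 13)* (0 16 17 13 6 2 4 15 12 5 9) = (0 16 17 13 3 2 4 6 15 12 5 9) = [16, 1, 4, 2, 6, 9, 15, 7, 8, 0, 10, 11, 5, 3, 14, 12, 17, 13]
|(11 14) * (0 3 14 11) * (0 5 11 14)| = |(0 3)(5 11 14)| = 6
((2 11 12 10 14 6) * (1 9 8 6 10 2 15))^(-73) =(1 8 15 9 6)(2 12 11)(10 14) =[0, 8, 12, 3, 4, 5, 1, 7, 15, 6, 14, 2, 11, 13, 10, 9]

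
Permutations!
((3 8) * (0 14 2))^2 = [2, 1, 14, 3, 4, 5, 6, 7, 8, 9, 10, 11, 12, 13, 0] = (0 2 14)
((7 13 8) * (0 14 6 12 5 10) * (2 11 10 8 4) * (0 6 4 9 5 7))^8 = (0 7 2 5 6 14 13 11 8 12 4 9 10) = [7, 1, 5, 3, 9, 6, 14, 2, 12, 10, 0, 8, 4, 11, 13]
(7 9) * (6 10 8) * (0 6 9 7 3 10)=(0 6)(3 10 8 9)=[6, 1, 2, 10, 4, 5, 0, 7, 9, 3, 8]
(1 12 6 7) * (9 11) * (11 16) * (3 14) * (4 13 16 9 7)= (1 12 6 4 13 16 11 7)(3 14)= [0, 12, 2, 14, 13, 5, 4, 1, 8, 9, 10, 7, 6, 16, 3, 15, 11]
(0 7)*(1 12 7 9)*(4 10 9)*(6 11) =[4, 12, 2, 3, 10, 5, 11, 0, 8, 1, 9, 6, 7] =(0 4 10 9 1 12 7)(6 11)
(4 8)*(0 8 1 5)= [8, 5, 2, 3, 1, 0, 6, 7, 4]= (0 8 4 1 5)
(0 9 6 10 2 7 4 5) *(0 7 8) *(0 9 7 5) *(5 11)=(0 7 4)(2 8 9 6 10)(5 11)=[7, 1, 8, 3, 0, 11, 10, 4, 9, 6, 2, 5]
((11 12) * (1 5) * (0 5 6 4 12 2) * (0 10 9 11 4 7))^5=[0, 1, 10, 3, 12, 5, 6, 7, 8, 11, 9, 2, 4]=(2 10 9 11)(4 12)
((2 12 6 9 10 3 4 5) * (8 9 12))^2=(12)(2 9 3 5 8 10 4)=[0, 1, 9, 5, 2, 8, 6, 7, 10, 3, 4, 11, 12]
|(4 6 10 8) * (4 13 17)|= |(4 6 10 8 13 17)|= 6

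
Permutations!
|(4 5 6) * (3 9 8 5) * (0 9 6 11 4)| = |(0 9 8 5 11 4 3 6)| = 8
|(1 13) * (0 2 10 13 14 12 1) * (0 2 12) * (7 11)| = 12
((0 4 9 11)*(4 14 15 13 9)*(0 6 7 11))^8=(0 13 14 9 15)(6 11 7)=[13, 1, 2, 3, 4, 5, 11, 6, 8, 15, 10, 7, 12, 14, 9, 0]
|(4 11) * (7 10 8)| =|(4 11)(7 10 8)| =6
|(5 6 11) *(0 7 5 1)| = |(0 7 5 6 11 1)| = 6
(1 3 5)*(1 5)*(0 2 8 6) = (0 2 8 6)(1 3) = [2, 3, 8, 1, 4, 5, 0, 7, 6]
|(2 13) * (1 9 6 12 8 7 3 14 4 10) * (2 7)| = |(1 9 6 12 8 2 13 7 3 14 4 10)| = 12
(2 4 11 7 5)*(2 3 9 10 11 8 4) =[0, 1, 2, 9, 8, 3, 6, 5, 4, 10, 11, 7] =(3 9 10 11 7 5)(4 8)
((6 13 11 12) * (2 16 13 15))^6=(2 15 6 12 11 13 16)=[0, 1, 15, 3, 4, 5, 12, 7, 8, 9, 10, 13, 11, 16, 14, 6, 2]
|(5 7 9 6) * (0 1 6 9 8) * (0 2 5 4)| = |(9)(0 1 6 4)(2 5 7 8)| = 4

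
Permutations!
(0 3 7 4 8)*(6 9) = (0 3 7 4 8)(6 9) = [3, 1, 2, 7, 8, 5, 9, 4, 0, 6]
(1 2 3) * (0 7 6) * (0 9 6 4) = (0 7 4)(1 2 3)(6 9) = [7, 2, 3, 1, 0, 5, 9, 4, 8, 6]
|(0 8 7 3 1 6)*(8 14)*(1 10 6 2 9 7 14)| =|(0 1 2 9 7 3 10 6)(8 14)| =8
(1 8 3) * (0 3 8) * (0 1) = (8)(0 3) = [3, 1, 2, 0, 4, 5, 6, 7, 8]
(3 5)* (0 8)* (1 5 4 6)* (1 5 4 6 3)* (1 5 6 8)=(0 1 4 3 8)=[1, 4, 2, 8, 3, 5, 6, 7, 0]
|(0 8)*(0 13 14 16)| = |(0 8 13 14 16)| = 5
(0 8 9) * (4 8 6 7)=(0 6 7 4 8 9)=[6, 1, 2, 3, 8, 5, 7, 4, 9, 0]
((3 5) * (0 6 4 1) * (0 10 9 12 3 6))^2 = [0, 9, 2, 6, 10, 4, 1, 7, 8, 3, 12, 11, 5] = (1 9 3 6)(4 10 12 5)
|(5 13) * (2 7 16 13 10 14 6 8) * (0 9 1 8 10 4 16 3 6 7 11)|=60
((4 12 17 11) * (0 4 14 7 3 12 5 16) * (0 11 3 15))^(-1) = [15, 1, 2, 17, 0, 4, 6, 14, 8, 9, 10, 16, 3, 13, 11, 7, 5, 12] = (0 15 7 14 11 16 5 4)(3 17 12)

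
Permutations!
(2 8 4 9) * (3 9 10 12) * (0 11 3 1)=(0 11 3 9 2 8 4 10 12 1)=[11, 0, 8, 9, 10, 5, 6, 7, 4, 2, 12, 3, 1]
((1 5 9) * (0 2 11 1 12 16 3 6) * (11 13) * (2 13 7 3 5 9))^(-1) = (0 6 3 7 2 5 16 12 9 1 11 13) = [6, 11, 5, 7, 4, 16, 3, 2, 8, 1, 10, 13, 9, 0, 14, 15, 12]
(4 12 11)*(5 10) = (4 12 11)(5 10) = [0, 1, 2, 3, 12, 10, 6, 7, 8, 9, 5, 4, 11]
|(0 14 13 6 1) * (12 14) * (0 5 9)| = 8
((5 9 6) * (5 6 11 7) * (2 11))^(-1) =(2 9 5 7 11) =[0, 1, 9, 3, 4, 7, 6, 11, 8, 5, 10, 2]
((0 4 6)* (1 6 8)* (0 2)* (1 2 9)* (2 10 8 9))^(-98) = (10)(0 6 9)(1 4 2) = [6, 4, 1, 3, 2, 5, 9, 7, 8, 0, 10]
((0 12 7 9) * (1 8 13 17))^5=(0 12 7 9)(1 8 13 17)=[12, 8, 2, 3, 4, 5, 6, 9, 13, 0, 10, 11, 7, 17, 14, 15, 16, 1]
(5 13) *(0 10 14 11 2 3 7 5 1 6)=(0 10 14 11 2 3 7 5 13 1 6)=[10, 6, 3, 7, 4, 13, 0, 5, 8, 9, 14, 2, 12, 1, 11]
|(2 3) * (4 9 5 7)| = |(2 3)(4 9 5 7)| = 4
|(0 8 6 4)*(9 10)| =4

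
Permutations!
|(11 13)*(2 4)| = 2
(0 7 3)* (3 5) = (0 7 5 3) = [7, 1, 2, 0, 4, 3, 6, 5]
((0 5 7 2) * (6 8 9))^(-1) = (0 2 7 5)(6 9 8) = [2, 1, 7, 3, 4, 0, 9, 5, 6, 8]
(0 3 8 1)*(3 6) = (0 6 3 8 1) = [6, 0, 2, 8, 4, 5, 3, 7, 1]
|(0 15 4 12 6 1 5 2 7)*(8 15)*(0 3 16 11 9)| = 14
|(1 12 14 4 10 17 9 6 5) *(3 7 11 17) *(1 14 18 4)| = |(1 12 18 4 10 3 7 11 17 9 6 5 14)| = 13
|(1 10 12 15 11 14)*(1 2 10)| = |(2 10 12 15 11 14)| = 6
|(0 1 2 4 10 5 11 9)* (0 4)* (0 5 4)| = 6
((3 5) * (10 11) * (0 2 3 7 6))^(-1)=(0 6 7 5 3 2)(10 11)=[6, 1, 0, 2, 4, 3, 7, 5, 8, 9, 11, 10]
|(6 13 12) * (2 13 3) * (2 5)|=|(2 13 12 6 3 5)|=6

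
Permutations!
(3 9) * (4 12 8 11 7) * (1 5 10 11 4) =(1 5 10 11 7)(3 9)(4 12 8) =[0, 5, 2, 9, 12, 10, 6, 1, 4, 3, 11, 7, 8]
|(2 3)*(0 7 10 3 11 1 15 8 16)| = 10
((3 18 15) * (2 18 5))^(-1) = (2 5 3 15 18) = [0, 1, 5, 15, 4, 3, 6, 7, 8, 9, 10, 11, 12, 13, 14, 18, 16, 17, 2]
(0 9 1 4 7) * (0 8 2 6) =(0 9 1 4 7 8 2 6) =[9, 4, 6, 3, 7, 5, 0, 8, 2, 1]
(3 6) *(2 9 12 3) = (2 9 12 3 6) = [0, 1, 9, 6, 4, 5, 2, 7, 8, 12, 10, 11, 3]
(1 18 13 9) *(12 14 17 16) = [0, 18, 2, 3, 4, 5, 6, 7, 8, 1, 10, 11, 14, 9, 17, 15, 12, 16, 13] = (1 18 13 9)(12 14 17 16)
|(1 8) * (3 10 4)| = 6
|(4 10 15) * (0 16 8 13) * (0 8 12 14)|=12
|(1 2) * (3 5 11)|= |(1 2)(3 5 11)|= 6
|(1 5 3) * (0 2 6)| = |(0 2 6)(1 5 3)| = 3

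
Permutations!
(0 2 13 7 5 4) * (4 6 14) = (0 2 13 7 5 6 14 4) = [2, 1, 13, 3, 0, 6, 14, 5, 8, 9, 10, 11, 12, 7, 4]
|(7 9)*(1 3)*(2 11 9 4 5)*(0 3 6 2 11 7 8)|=|(0 3 1 6 2 7 4 5 11 9 8)|=11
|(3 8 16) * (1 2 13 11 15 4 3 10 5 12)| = 12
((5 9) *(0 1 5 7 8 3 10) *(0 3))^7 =(0 1 5 9 7 8)(3 10) =[1, 5, 2, 10, 4, 9, 6, 8, 0, 7, 3]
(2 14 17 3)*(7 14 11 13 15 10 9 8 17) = (2 11 13 15 10 9 8 17 3)(7 14) = [0, 1, 11, 2, 4, 5, 6, 14, 17, 8, 9, 13, 12, 15, 7, 10, 16, 3]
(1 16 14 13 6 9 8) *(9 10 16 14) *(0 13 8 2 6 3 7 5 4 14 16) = (0 13 3 7 5 4 14 8 1 16 9 2 6 10) = [13, 16, 6, 7, 14, 4, 10, 5, 1, 2, 0, 11, 12, 3, 8, 15, 9]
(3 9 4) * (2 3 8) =(2 3 9 4 8) =[0, 1, 3, 9, 8, 5, 6, 7, 2, 4]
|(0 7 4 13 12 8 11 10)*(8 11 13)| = 8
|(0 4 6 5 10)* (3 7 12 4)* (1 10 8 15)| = 11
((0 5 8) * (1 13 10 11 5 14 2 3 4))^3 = (0 3 13 5 14 4 10 8 2 1 11) = [3, 11, 1, 13, 10, 14, 6, 7, 2, 9, 8, 0, 12, 5, 4]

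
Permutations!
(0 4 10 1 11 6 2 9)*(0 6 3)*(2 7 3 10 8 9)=(0 4 8 9 6 7 3)(1 11 10)=[4, 11, 2, 0, 8, 5, 7, 3, 9, 6, 1, 10]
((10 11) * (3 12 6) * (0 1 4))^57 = (12)(10 11) = [0, 1, 2, 3, 4, 5, 6, 7, 8, 9, 11, 10, 12]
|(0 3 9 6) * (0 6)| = 3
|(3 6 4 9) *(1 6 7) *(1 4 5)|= 12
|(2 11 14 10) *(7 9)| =|(2 11 14 10)(7 9)| =4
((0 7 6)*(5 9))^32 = [6, 1, 2, 3, 4, 5, 7, 0, 8, 9] = (9)(0 6 7)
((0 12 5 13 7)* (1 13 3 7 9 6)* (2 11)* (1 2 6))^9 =(13)(0 7 3 5 12) =[7, 1, 2, 5, 4, 12, 6, 3, 8, 9, 10, 11, 0, 13]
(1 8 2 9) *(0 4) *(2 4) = (0 2 9 1 8 4) = [2, 8, 9, 3, 0, 5, 6, 7, 4, 1]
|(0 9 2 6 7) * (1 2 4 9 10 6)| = |(0 10 6 7)(1 2)(4 9)| = 4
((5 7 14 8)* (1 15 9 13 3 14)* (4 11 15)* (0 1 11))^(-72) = (15) = [0, 1, 2, 3, 4, 5, 6, 7, 8, 9, 10, 11, 12, 13, 14, 15]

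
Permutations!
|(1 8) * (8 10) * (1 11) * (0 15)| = 4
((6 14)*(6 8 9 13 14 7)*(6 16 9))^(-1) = (6 8 14 13 9 16 7) = [0, 1, 2, 3, 4, 5, 8, 6, 14, 16, 10, 11, 12, 9, 13, 15, 7]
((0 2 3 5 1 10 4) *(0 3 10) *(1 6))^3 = (0 4 6 2 3 1 10 5) = [4, 10, 3, 1, 6, 0, 2, 7, 8, 9, 5]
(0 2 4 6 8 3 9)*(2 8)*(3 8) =(0 3 9)(2 4 6) =[3, 1, 4, 9, 6, 5, 2, 7, 8, 0]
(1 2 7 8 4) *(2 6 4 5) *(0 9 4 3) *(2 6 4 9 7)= (9)(0 7 8 5 6 3)(1 4)= [7, 4, 2, 0, 1, 6, 3, 8, 5, 9]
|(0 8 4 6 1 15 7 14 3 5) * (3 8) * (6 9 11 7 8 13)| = 30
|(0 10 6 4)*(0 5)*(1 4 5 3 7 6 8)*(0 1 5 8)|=14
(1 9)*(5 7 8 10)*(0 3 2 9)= (0 3 2 9 1)(5 7 8 10)= [3, 0, 9, 2, 4, 7, 6, 8, 10, 1, 5]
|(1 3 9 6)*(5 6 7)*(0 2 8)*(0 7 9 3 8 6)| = 7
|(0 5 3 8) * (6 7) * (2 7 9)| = |(0 5 3 8)(2 7 6 9)| = 4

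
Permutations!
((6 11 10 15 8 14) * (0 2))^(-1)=(0 2)(6 14 8 15 10 11)=[2, 1, 0, 3, 4, 5, 14, 7, 15, 9, 11, 6, 12, 13, 8, 10]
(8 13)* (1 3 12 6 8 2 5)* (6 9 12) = [0, 3, 5, 6, 4, 1, 8, 7, 13, 12, 10, 11, 9, 2] = (1 3 6 8 13 2 5)(9 12)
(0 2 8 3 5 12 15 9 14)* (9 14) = (0 2 8 3 5 12 15 14) = [2, 1, 8, 5, 4, 12, 6, 7, 3, 9, 10, 11, 15, 13, 0, 14]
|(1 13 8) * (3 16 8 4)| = 6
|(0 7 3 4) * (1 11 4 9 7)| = 12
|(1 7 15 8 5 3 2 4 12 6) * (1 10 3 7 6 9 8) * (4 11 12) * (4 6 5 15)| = |(1 5 7 4 6 10 3 2 11 12 9 8 15)| = 13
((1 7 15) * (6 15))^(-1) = (1 15 6 7) = [0, 15, 2, 3, 4, 5, 7, 1, 8, 9, 10, 11, 12, 13, 14, 6]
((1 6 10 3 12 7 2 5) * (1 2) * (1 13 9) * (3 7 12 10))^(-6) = (1 6 3 10 7 13 9) = [0, 6, 2, 10, 4, 5, 3, 13, 8, 1, 7, 11, 12, 9]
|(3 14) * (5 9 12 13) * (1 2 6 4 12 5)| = 6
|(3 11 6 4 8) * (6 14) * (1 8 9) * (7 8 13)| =|(1 13 7 8 3 11 14 6 4 9)| =10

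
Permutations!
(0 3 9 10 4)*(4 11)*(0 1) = (0 3 9 10 11 4 1) = [3, 0, 2, 9, 1, 5, 6, 7, 8, 10, 11, 4]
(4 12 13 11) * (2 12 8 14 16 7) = (2 12 13 11 4 8 14 16 7) = [0, 1, 12, 3, 8, 5, 6, 2, 14, 9, 10, 4, 13, 11, 16, 15, 7]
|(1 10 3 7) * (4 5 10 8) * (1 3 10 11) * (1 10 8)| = 10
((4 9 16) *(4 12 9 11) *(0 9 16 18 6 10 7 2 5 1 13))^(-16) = (0 10 1 18 2)(5 9 7 13 6) = [10, 18, 0, 3, 4, 9, 5, 13, 8, 7, 1, 11, 12, 6, 14, 15, 16, 17, 2]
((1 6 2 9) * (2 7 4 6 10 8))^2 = (1 8 9 10 2)(4 7 6) = [0, 8, 1, 3, 7, 5, 4, 6, 9, 10, 2]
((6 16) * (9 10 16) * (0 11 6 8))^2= (0 6 10 8 11 9 16)= [6, 1, 2, 3, 4, 5, 10, 7, 11, 16, 8, 9, 12, 13, 14, 15, 0]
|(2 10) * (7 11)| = 2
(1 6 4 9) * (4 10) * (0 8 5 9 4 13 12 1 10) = (0 8 5 9 10 13 12 1 6) = [8, 6, 2, 3, 4, 9, 0, 7, 5, 10, 13, 11, 1, 12]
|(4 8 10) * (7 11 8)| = 5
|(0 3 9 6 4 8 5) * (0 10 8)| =15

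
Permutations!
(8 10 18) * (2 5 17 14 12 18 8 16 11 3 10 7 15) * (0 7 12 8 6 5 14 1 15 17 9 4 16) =(0 7 17 1 15 2 14 8 12 18)(3 10 6 5 9 4 16 11) =[7, 15, 14, 10, 16, 9, 5, 17, 12, 4, 6, 3, 18, 13, 8, 2, 11, 1, 0]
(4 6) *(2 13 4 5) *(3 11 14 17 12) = (2 13 4 6 5)(3 11 14 17 12) = [0, 1, 13, 11, 6, 2, 5, 7, 8, 9, 10, 14, 3, 4, 17, 15, 16, 12]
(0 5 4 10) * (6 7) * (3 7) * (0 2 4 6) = (0 5 6 3 7)(2 4 10) = [5, 1, 4, 7, 10, 6, 3, 0, 8, 9, 2]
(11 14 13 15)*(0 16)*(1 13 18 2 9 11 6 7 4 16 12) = [12, 13, 9, 3, 16, 5, 7, 4, 8, 11, 10, 14, 1, 15, 18, 6, 0, 17, 2] = (0 12 1 13 15 6 7 4 16)(2 9 11 14 18)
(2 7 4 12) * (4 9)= (2 7 9 4 12)= [0, 1, 7, 3, 12, 5, 6, 9, 8, 4, 10, 11, 2]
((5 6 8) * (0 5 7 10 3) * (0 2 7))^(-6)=(0 6)(2 10)(3 7)(5 8)=[6, 1, 10, 7, 4, 8, 0, 3, 5, 9, 2]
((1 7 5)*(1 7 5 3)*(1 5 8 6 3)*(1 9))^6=[0, 9, 2, 6, 4, 3, 8, 5, 1, 7]=(1 9 7 5 3 6 8)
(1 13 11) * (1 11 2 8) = (1 13 2 8) = [0, 13, 8, 3, 4, 5, 6, 7, 1, 9, 10, 11, 12, 2]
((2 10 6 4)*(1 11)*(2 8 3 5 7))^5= (1 11)(2 3 6 7 8 10 5 4)= [0, 11, 3, 6, 2, 4, 7, 8, 10, 9, 5, 1]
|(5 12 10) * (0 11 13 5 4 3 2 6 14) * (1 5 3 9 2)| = |(0 11 13 3 1 5 12 10 4 9 2 6 14)| = 13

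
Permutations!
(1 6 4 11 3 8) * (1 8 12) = (1 6 4 11 3 12) = [0, 6, 2, 12, 11, 5, 4, 7, 8, 9, 10, 3, 1]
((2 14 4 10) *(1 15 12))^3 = (15)(2 10 4 14) = [0, 1, 10, 3, 14, 5, 6, 7, 8, 9, 4, 11, 12, 13, 2, 15]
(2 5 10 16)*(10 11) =(2 5 11 10 16) =[0, 1, 5, 3, 4, 11, 6, 7, 8, 9, 16, 10, 12, 13, 14, 15, 2]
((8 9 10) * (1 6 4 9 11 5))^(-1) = [0, 5, 2, 3, 6, 11, 1, 7, 10, 4, 9, 8] = (1 5 11 8 10 9 4 6)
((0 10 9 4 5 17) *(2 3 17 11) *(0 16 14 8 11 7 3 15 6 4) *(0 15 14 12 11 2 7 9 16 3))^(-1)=(0 7 11 12 16 10)(2 8 14)(3 17)(4 6 15 9 5)=[7, 1, 8, 17, 6, 4, 15, 11, 14, 5, 0, 12, 16, 13, 2, 9, 10, 3]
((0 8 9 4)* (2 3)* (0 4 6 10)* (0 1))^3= (0 6)(1 9)(2 3)(8 10)= [6, 9, 3, 2, 4, 5, 0, 7, 10, 1, 8]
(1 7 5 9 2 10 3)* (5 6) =(1 7 6 5 9 2 10 3) =[0, 7, 10, 1, 4, 9, 5, 6, 8, 2, 3]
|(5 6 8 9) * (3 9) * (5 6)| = |(3 9 6 8)| = 4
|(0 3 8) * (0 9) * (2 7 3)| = 6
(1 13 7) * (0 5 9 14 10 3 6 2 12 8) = (0 5 9 14 10 3 6 2 12 8)(1 13 7) = [5, 13, 12, 6, 4, 9, 2, 1, 0, 14, 3, 11, 8, 7, 10]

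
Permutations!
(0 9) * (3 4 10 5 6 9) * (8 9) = [3, 1, 2, 4, 10, 6, 8, 7, 9, 0, 5] = (0 3 4 10 5 6 8 9)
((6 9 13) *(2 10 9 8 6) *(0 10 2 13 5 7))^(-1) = (13)(0 7 5 9 10)(6 8) = [7, 1, 2, 3, 4, 9, 8, 5, 6, 10, 0, 11, 12, 13]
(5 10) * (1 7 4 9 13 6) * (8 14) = (1 7 4 9 13 6)(5 10)(8 14) = [0, 7, 2, 3, 9, 10, 1, 4, 14, 13, 5, 11, 12, 6, 8]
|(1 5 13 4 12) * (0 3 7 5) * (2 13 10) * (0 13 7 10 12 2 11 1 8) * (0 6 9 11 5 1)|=45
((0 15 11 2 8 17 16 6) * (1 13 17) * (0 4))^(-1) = (0 4 6 16 17 13 1 8 2 11 15) = [4, 8, 11, 3, 6, 5, 16, 7, 2, 9, 10, 15, 12, 1, 14, 0, 17, 13]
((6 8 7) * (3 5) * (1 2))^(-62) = [0, 1, 2, 3, 4, 5, 8, 6, 7] = (6 8 7)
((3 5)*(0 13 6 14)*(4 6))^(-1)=(0 14 6 4 13)(3 5)=[14, 1, 2, 5, 13, 3, 4, 7, 8, 9, 10, 11, 12, 0, 6]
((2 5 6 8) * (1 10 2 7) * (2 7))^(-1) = (1 7 10)(2 8 6 5) = [0, 7, 8, 3, 4, 2, 5, 10, 6, 9, 1]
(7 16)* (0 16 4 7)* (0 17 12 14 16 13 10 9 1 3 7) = (0 13 10 9 1 3 7 4)(12 14 16 17) = [13, 3, 2, 7, 0, 5, 6, 4, 8, 1, 9, 11, 14, 10, 16, 15, 17, 12]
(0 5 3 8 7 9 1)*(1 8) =[5, 0, 2, 1, 4, 3, 6, 9, 7, 8] =(0 5 3 1)(7 9 8)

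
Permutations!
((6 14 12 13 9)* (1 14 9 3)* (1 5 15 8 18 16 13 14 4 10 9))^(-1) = (1 6 9 10 4)(3 13 16 18 8 15 5)(12 14) = [0, 6, 2, 13, 1, 3, 9, 7, 15, 10, 4, 11, 14, 16, 12, 5, 18, 17, 8]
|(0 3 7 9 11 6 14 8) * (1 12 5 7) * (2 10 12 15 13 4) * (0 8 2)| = |(0 3 1 15 13 4)(2 10 12 5 7 9 11 6 14)| = 18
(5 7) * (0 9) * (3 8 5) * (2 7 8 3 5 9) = (0 2 7 5 8 9) = [2, 1, 7, 3, 4, 8, 6, 5, 9, 0]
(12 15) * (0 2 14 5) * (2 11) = (0 11 2 14 5)(12 15) = [11, 1, 14, 3, 4, 0, 6, 7, 8, 9, 10, 2, 15, 13, 5, 12]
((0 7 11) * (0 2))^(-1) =[2, 1, 11, 3, 4, 5, 6, 0, 8, 9, 10, 7] =(0 2 11 7)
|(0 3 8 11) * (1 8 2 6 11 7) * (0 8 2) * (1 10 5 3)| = |(0 1 2 6 11 8 7 10 5 3)| = 10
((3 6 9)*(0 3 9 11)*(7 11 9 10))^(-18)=[9, 1, 2, 10, 4, 5, 7, 3, 8, 11, 0, 6]=(0 9 11 6 7 3 10)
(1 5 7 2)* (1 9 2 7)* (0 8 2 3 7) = (0 8 2 9 3 7)(1 5) = [8, 5, 9, 7, 4, 1, 6, 0, 2, 3]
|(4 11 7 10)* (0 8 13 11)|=|(0 8 13 11 7 10 4)|=7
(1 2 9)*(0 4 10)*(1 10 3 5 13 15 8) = (0 4 3 5 13 15 8 1 2 9 10) = [4, 2, 9, 5, 3, 13, 6, 7, 1, 10, 0, 11, 12, 15, 14, 8]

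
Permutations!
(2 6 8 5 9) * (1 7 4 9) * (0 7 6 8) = (0 7 4 9 2 8 5 1 6) = [7, 6, 8, 3, 9, 1, 0, 4, 5, 2]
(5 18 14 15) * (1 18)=[0, 18, 2, 3, 4, 1, 6, 7, 8, 9, 10, 11, 12, 13, 15, 5, 16, 17, 14]=(1 18 14 15 5)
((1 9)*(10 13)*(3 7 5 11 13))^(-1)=[0, 9, 2, 10, 4, 7, 6, 3, 8, 1, 13, 5, 12, 11]=(1 9)(3 10 13 11 5 7)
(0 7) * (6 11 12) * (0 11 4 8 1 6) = (0 7 11 12)(1 6 4 8) = [7, 6, 2, 3, 8, 5, 4, 11, 1, 9, 10, 12, 0]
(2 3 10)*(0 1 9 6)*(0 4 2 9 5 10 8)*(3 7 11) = [1, 5, 7, 8, 2, 10, 4, 11, 0, 6, 9, 3] = (0 1 5 10 9 6 4 2 7 11 3 8)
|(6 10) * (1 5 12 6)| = 5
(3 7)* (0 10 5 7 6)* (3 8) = (0 10 5 7 8 3 6) = [10, 1, 2, 6, 4, 7, 0, 8, 3, 9, 5]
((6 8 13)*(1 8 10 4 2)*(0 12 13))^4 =[10, 13, 12, 3, 0, 5, 1, 7, 6, 9, 8, 11, 4, 2] =(0 10 8 6 1 13 2 12 4)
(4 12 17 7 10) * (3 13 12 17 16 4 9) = (3 13 12 16 4 17 7 10 9) = [0, 1, 2, 13, 17, 5, 6, 10, 8, 3, 9, 11, 16, 12, 14, 15, 4, 7]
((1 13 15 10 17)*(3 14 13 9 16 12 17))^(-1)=(1 17 12 16 9)(3 10 15 13 14)=[0, 17, 2, 10, 4, 5, 6, 7, 8, 1, 15, 11, 16, 14, 3, 13, 9, 12]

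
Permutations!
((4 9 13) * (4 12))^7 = [0, 1, 2, 3, 12, 5, 6, 7, 8, 4, 10, 11, 13, 9] = (4 12 13 9)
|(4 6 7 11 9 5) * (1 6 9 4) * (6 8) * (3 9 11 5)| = |(1 8 6 7 5)(3 9)(4 11)| = 10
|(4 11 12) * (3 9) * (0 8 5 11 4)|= 10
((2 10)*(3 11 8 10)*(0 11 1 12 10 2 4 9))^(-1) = [9, 3, 8, 2, 10, 5, 6, 7, 11, 4, 12, 0, 1] = (0 9 4 10 12 1 3 2 8 11)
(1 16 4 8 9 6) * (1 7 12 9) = (1 16 4 8)(6 7 12 9) = [0, 16, 2, 3, 8, 5, 7, 12, 1, 6, 10, 11, 9, 13, 14, 15, 4]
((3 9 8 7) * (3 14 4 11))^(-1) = [0, 1, 2, 11, 14, 5, 6, 8, 9, 3, 10, 4, 12, 13, 7] = (3 11 4 14 7 8 9)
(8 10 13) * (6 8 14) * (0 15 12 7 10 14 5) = (0 15 12 7 10 13 5)(6 8 14) = [15, 1, 2, 3, 4, 0, 8, 10, 14, 9, 13, 11, 7, 5, 6, 12]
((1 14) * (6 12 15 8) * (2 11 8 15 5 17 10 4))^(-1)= [0, 14, 4, 3, 10, 12, 8, 7, 11, 9, 17, 2, 6, 13, 1, 15, 16, 5]= (1 14)(2 4 10 17 5 12 6 8 11)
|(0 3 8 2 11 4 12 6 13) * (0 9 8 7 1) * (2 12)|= |(0 3 7 1)(2 11 4)(6 13 9 8 12)|= 60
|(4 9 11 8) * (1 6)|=|(1 6)(4 9 11 8)|=4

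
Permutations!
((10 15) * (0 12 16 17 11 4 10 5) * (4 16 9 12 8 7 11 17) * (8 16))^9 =[10, 1, 2, 3, 5, 4, 6, 7, 8, 12, 0, 11, 9, 13, 14, 16, 15, 17] =(17)(0 10)(4 5)(9 12)(15 16)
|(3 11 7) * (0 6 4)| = 3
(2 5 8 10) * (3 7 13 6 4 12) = (2 5 8 10)(3 7 13 6 4 12) = [0, 1, 5, 7, 12, 8, 4, 13, 10, 9, 2, 11, 3, 6]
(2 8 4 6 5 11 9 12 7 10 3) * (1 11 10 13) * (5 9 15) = (1 11 15 5 10 3 2 8 4 6 9 12 7 13) = [0, 11, 8, 2, 6, 10, 9, 13, 4, 12, 3, 15, 7, 1, 14, 5]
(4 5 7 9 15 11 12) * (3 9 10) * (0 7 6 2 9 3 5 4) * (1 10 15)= [7, 10, 9, 3, 4, 6, 2, 15, 8, 1, 5, 12, 0, 13, 14, 11]= (0 7 15 11 12)(1 10 5 6 2 9)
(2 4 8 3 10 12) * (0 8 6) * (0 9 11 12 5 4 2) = (0 8 3 10 5 4 6 9 11 12) = [8, 1, 2, 10, 6, 4, 9, 7, 3, 11, 5, 12, 0]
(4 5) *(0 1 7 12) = [1, 7, 2, 3, 5, 4, 6, 12, 8, 9, 10, 11, 0] = (0 1 7 12)(4 5)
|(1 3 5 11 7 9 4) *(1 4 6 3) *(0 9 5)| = 12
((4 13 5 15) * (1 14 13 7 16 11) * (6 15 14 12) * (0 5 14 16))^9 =[7, 11, 2, 3, 15, 0, 12, 4, 8, 9, 10, 16, 1, 14, 13, 6, 5] =(0 7 4 15 6 12 1 11 16 5)(13 14)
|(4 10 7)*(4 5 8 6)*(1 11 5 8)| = 15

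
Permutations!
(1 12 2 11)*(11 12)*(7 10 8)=(1 11)(2 12)(7 10 8)=[0, 11, 12, 3, 4, 5, 6, 10, 7, 9, 8, 1, 2]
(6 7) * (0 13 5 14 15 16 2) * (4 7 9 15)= (0 13 5 14 4 7 6 9 15 16 2)= [13, 1, 0, 3, 7, 14, 9, 6, 8, 15, 10, 11, 12, 5, 4, 16, 2]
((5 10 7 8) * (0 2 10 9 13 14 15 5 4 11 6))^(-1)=[6, 1, 0, 3, 8, 15, 11, 10, 7, 5, 2, 4, 12, 9, 13, 14]=(0 6 11 4 8 7 10 2)(5 15 14 13 9)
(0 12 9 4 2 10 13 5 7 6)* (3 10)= (0 12 9 4 2 3 10 13 5 7 6)= [12, 1, 3, 10, 2, 7, 0, 6, 8, 4, 13, 11, 9, 5]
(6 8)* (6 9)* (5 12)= (5 12)(6 8 9)= [0, 1, 2, 3, 4, 12, 8, 7, 9, 6, 10, 11, 5]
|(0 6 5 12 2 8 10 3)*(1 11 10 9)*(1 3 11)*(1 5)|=18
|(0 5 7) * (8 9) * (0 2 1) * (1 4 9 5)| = |(0 1)(2 4 9 8 5 7)| = 6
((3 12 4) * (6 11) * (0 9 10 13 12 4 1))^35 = (0 1 12 13 10 9)(3 4)(6 11) = [1, 12, 2, 4, 3, 5, 11, 7, 8, 0, 9, 6, 13, 10]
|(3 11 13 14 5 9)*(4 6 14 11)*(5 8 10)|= |(3 4 6 14 8 10 5 9)(11 13)|= 8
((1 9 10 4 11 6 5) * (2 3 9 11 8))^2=(1 6)(2 9 4)(3 10 8)(5 11)=[0, 6, 9, 10, 2, 11, 1, 7, 3, 4, 8, 5]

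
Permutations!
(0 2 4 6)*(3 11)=(0 2 4 6)(3 11)=[2, 1, 4, 11, 6, 5, 0, 7, 8, 9, 10, 3]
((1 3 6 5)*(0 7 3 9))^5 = (0 1 6 7 9 5 3) = [1, 6, 2, 0, 4, 3, 7, 9, 8, 5]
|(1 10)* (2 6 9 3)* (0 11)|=4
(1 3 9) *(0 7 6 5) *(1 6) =(0 7 1 3 9 6 5) =[7, 3, 2, 9, 4, 0, 5, 1, 8, 6]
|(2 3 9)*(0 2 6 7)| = 6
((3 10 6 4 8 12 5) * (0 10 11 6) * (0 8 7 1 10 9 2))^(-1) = (0 2 9)(1 7 4 6 11 3 5 12 8 10) = [2, 7, 9, 5, 6, 12, 11, 4, 10, 0, 1, 3, 8]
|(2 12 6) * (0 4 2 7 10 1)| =|(0 4 2 12 6 7 10 1)| =8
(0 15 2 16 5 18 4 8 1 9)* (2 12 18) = (0 15 12 18 4 8 1 9)(2 16 5) = [15, 9, 16, 3, 8, 2, 6, 7, 1, 0, 10, 11, 18, 13, 14, 12, 5, 17, 4]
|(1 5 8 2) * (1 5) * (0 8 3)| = |(0 8 2 5 3)| = 5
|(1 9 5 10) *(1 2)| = 5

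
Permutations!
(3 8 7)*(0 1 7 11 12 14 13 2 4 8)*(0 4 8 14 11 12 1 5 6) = (0 5 6)(1 7 3 4 14 13 2 8 12 11) = [5, 7, 8, 4, 14, 6, 0, 3, 12, 9, 10, 1, 11, 2, 13]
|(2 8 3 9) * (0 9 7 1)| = |(0 9 2 8 3 7 1)| = 7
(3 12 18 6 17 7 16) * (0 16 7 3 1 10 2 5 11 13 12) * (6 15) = (0 16 1 10 2 5 11 13 12 18 15 6 17 3) = [16, 10, 5, 0, 4, 11, 17, 7, 8, 9, 2, 13, 18, 12, 14, 6, 1, 3, 15]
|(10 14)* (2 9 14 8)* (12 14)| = |(2 9 12 14 10 8)| = 6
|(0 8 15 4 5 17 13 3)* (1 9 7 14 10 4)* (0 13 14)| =30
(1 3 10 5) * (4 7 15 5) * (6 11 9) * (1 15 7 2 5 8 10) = (1 3)(2 5 15 8 10 4)(6 11 9) = [0, 3, 5, 1, 2, 15, 11, 7, 10, 6, 4, 9, 12, 13, 14, 8]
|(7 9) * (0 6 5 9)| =|(0 6 5 9 7)| =5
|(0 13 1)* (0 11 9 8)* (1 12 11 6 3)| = 6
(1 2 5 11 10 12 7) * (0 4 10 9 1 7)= (0 4 10 12)(1 2 5 11 9)= [4, 2, 5, 3, 10, 11, 6, 7, 8, 1, 12, 9, 0]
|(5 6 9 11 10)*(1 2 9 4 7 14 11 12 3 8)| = |(1 2 9 12 3 8)(4 7 14 11 10 5 6)| = 42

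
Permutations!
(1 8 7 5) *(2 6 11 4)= (1 8 7 5)(2 6 11 4)= [0, 8, 6, 3, 2, 1, 11, 5, 7, 9, 10, 4]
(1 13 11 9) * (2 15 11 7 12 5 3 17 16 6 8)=[0, 13, 15, 17, 4, 3, 8, 12, 2, 1, 10, 9, 5, 7, 14, 11, 6, 16]=(1 13 7 12 5 3 17 16 6 8 2 15 11 9)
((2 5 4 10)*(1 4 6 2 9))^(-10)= (1 10)(2 6 5)(4 9)= [0, 10, 6, 3, 9, 2, 5, 7, 8, 4, 1]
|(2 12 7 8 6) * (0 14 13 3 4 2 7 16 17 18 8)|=13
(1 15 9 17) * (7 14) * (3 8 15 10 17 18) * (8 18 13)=(1 10 17)(3 18)(7 14)(8 15 9 13)=[0, 10, 2, 18, 4, 5, 6, 14, 15, 13, 17, 11, 12, 8, 7, 9, 16, 1, 3]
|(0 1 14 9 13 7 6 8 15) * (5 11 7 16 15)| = 35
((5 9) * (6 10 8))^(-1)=(5 9)(6 8 10)=[0, 1, 2, 3, 4, 9, 8, 7, 10, 5, 6]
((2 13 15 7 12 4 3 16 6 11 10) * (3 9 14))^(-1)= [0, 1, 10, 14, 12, 5, 16, 15, 8, 4, 11, 6, 7, 2, 9, 13, 3]= (2 10 11 6 16 3 14 9 4 12 7 15 13)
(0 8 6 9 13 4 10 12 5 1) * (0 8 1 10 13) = (0 1 8 6 9)(4 13)(5 10 12) = [1, 8, 2, 3, 13, 10, 9, 7, 6, 0, 12, 11, 5, 4]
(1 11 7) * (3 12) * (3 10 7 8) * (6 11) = (1 6 11 8 3 12 10 7) = [0, 6, 2, 12, 4, 5, 11, 1, 3, 9, 7, 8, 10]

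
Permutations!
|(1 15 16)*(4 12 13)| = 3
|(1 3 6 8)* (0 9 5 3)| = 7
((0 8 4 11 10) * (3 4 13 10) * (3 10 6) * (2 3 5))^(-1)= (0 10 11 4 3 2 5 6 13 8)= [10, 1, 5, 2, 3, 6, 13, 7, 0, 9, 11, 4, 12, 8]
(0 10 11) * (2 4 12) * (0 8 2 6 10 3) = (0 3)(2 4 12 6 10 11 8) = [3, 1, 4, 0, 12, 5, 10, 7, 2, 9, 11, 8, 6]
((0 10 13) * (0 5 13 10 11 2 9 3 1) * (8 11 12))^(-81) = (0 1 3 9 2 11 8 12)(5 13) = [1, 3, 11, 9, 4, 13, 6, 7, 12, 2, 10, 8, 0, 5]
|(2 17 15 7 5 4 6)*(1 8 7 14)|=10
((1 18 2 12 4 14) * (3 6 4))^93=(1 6 2 14 3 18 4 12)=[0, 6, 14, 18, 12, 5, 2, 7, 8, 9, 10, 11, 1, 13, 3, 15, 16, 17, 4]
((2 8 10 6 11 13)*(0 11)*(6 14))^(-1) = (0 6 14 10 8 2 13 11) = [6, 1, 13, 3, 4, 5, 14, 7, 2, 9, 8, 0, 12, 11, 10]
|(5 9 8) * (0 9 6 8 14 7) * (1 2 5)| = |(0 9 14 7)(1 2 5 6 8)| = 20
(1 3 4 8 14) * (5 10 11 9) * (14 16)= (1 3 4 8 16 14)(5 10 11 9)= [0, 3, 2, 4, 8, 10, 6, 7, 16, 5, 11, 9, 12, 13, 1, 15, 14]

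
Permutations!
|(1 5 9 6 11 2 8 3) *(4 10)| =8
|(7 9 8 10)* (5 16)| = |(5 16)(7 9 8 10)| = 4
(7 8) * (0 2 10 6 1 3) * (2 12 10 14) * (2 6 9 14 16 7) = (0 12 10 9 14 6 1 3)(2 16 7 8) = [12, 3, 16, 0, 4, 5, 1, 8, 2, 14, 9, 11, 10, 13, 6, 15, 7]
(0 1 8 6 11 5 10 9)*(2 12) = (0 1 8 6 11 5 10 9)(2 12) = [1, 8, 12, 3, 4, 10, 11, 7, 6, 0, 9, 5, 2]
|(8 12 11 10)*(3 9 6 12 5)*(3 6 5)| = 8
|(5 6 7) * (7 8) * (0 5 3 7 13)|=|(0 5 6 8 13)(3 7)|=10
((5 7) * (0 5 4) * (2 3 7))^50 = (0 2 7)(3 4 5) = [2, 1, 7, 4, 5, 3, 6, 0]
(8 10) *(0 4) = (0 4)(8 10) = [4, 1, 2, 3, 0, 5, 6, 7, 10, 9, 8]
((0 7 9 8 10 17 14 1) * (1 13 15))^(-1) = (0 1 15 13 14 17 10 8 9 7) = [1, 15, 2, 3, 4, 5, 6, 0, 9, 7, 8, 11, 12, 14, 17, 13, 16, 10]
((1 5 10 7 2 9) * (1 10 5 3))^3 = (1 3)(2 7 10 9) = [0, 3, 7, 1, 4, 5, 6, 10, 8, 2, 9]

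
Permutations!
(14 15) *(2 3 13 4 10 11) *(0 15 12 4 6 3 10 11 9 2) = [15, 1, 10, 13, 11, 5, 3, 7, 8, 2, 9, 0, 4, 6, 12, 14] = (0 15 14 12 4 11)(2 10 9)(3 13 6)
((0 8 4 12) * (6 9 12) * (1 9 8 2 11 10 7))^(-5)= (0 10 9 2 7 12 11 1)(4 6 8)= [10, 0, 7, 3, 6, 5, 8, 12, 4, 2, 9, 1, 11]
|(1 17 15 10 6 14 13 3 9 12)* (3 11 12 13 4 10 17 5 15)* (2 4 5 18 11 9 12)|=|(1 18 11 2 4 10 6 14 5 15 17 3 12)(9 13)|=26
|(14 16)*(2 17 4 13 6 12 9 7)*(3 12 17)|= 20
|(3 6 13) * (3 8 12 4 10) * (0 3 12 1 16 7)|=24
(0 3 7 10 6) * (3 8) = (0 8 3 7 10 6) = [8, 1, 2, 7, 4, 5, 0, 10, 3, 9, 6]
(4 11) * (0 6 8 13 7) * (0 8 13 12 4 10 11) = [6, 1, 2, 3, 0, 5, 13, 8, 12, 9, 11, 10, 4, 7] = (0 6 13 7 8 12 4)(10 11)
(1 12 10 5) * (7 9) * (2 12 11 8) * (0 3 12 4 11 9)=(0 3 12 10 5 1 9 7)(2 4 11 8)=[3, 9, 4, 12, 11, 1, 6, 0, 2, 7, 5, 8, 10]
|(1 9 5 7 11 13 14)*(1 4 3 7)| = |(1 9 5)(3 7 11 13 14 4)| = 6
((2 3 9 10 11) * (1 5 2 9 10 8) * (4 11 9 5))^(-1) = (1 8 9 10 3 2 5 11 4) = [0, 8, 5, 2, 1, 11, 6, 7, 9, 10, 3, 4]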